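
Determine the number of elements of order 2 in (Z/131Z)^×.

φ(131) = 131 − 1 = 130 = 2 · 5 · 13.
Since (Z/131Z)^× is cyclic of order 130, the number of elements of order d is φ(d) when d | 130 and 0 otherwise.
2 | 130, and φ(2) = 2 − 1 = 1.

1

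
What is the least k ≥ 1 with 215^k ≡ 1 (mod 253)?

110

The order of 215 must divide φ(253) = φ(11·23) = (11−1)·(23−1) = 10·22 = 220 = 2^2 · 5 · 11.
Divisors of 220: 1, 2, 4, 5, 10, 11, 20, 22, 44, 55, 110, 220.
Evaluate successive powers at the divisors of 220:
215^1 ≡ 215 (mod 253)
215^2 ≡ 179 (mod 253)
215^4 ≡ 163 (mod 253)
215^5 ≡ 131 (mod 253)
215^10 ≡ 210 (mod 253)
215^11 ≡ 116 (mod 253)
215^20 ≡ 78 (mod 253)
215^22 ≡ 47 (mod 253)
215^44 ≡ 185 (mod 253)
215^55 ≡ 208 (mod 253)
215^110 ≡ 1 (mod 253) ✓
So ord_253(215) = 110.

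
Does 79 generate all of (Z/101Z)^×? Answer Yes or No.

φ(101) = 101 − 1 = 100 = 2^2 · 5^2.
It suffices to check that the order of 79 is not a proper divisor of 100: compute 79^(100/q) for q ∈ {2, 5}.
79^50 ≡ 1 (mod 101)  [q = 2: ≡ 1 ✗]
79^20 ≡ 84 (mod 101)  [q = 5: ≢ 1 ✓]
Since 79^50 ≡ 1, the order of 79 divides 50 < 100, so 79 is not a primitive root.

No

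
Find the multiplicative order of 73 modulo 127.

ord(73) | φ(127) = 127 − 1 = 126 = 2 · 3^2 · 7.
Divisors of 126: 1, 2, 3, 6, 7, 9, 14, 18, 21, 42, 63, 126.
Test each divisor d:
73^1 ≡ 73 (mod 127)
73^2 ≡ 122 (mod 127)
73^3 ≡ 16 (mod 127)
73^6 ≡ 2 (mod 127)
73^7 ≡ 19 (mod 127)
73^9 ≡ 32 (mod 127)
73^14 ≡ 107 (mod 127)
73^18 ≡ 8 (mod 127)
73^21 ≡ 1 (mod 127) ✓
Hence ord(73) = 21.

21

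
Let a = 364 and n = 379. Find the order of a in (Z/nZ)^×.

189

The order of 364 must divide φ(379) = 379 − 1 = 378 = 2 · 3^3 · 7.
Divisors of 378: 1, 2, 3, 6, 7, 9, 14, 18, 21, 27, 42, 54, 63, 126, 189, 378.
Evaluate successive powers at the divisors of 378:
364^1 ≡ 364
364^2 ≡ 225
364^3 ≡ 36
364^6 ≡ 159
364^7 ≡ 268
364^9 ≡ 39
364^14 ≡ 193
364^18 ≡ 5
364^21 ≡ 180
364^27 ≡ 195
364^42 ≡ 185
364^54 ≡ 125
364^63 ≡ 327
364^126 ≡ 51
364^189 ≡ 1
Therefore the multiplicative order of 364 modulo 379 is 189.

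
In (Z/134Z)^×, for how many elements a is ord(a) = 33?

20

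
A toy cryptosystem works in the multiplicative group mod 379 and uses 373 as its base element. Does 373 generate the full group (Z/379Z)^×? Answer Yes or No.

φ(379) = 379 − 1 = 378 = 2 · 3^3 · 7.
An element g generates (Z/379Z)^× iff g^(378/q) ≢ 1 (mod 379) for each prime q ∈ {2, 3, 7}.
373^189 ≡ 378 (mod 379)  [q = 2: ≢ 1 ✓]
373^126 ≡ 1 (mod 379)  [q = 3: ≡ 1 ✗]
373^54 ≡ 119 (mod 379)  [q = 7: ≢ 1 ✓]
The check at q = 3 fails, so 373 generates a proper subgroup.

No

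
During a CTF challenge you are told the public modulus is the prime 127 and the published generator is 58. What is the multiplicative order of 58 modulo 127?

126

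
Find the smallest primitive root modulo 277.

φ(277) = 277 − 1 = 276 = 2^2 · 3 · 23.
g is a primitive root iff g^(276/q) ≢ 1 (mod 277) for each prime q ∈ {2, 3, 23}.
g = 2: 2^138 ≡ 276; 2^92 ≡ 1 — hits 1, so not a primitive root.
g = 3: 3^138 ≡ 1 — hits 1, so not a primitive root.
g = 4: 4^138 ≡ 1 — hits 1, so not a primitive root.
g = 5: 5^138 ≡ 276; 5^92 ≡ 116; 5^12 ≡ 27 — none is 1, so 5 is a primitive root.
So 5 is the smallest generator of (Z/277Z)^×.

5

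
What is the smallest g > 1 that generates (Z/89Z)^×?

3

φ(89) = 89 − 1 = 88 = 2^3 · 11.
Test candidates g = 2, 3, … against the prime factors q ∈ {2, 11} of φ(89): g is a generator iff g^(88/q) ≢ 1 for every such q.
g = 2: 2^44 ≡ 1 — hits 1, so not a primitive root.
g = 3: 3^44 ≡ 88; 3^8 ≡ 64 — none is 1, so 3 is a primitive root.
The smallest primitive root modulo 89 is 3.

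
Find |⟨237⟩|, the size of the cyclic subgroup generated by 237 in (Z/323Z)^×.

18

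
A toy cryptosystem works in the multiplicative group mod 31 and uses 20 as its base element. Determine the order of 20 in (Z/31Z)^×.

15

ord(20) | φ(31) = 31 − 1 = 30 = 2 · 3 · 5.
Divisors of 30: 1, 2, 3, 5, 6, 10, 15, 30.
Compute 20^d (mod 31) for the divisors d until we hit 1:
20^1 ≡ 20 (mod 31)
20^2 ≡ 28 (mod 31)
20^3 ≡ 2 (mod 31)
20^5 ≡ 25 (mod 31)
20^6 ≡ 4 (mod 31)
20^10 ≡ 5 (mod 31)
20^15 ≡ 1 (mod 31) ✓
The smallest such exponent is 15, so the order of 20 is 15.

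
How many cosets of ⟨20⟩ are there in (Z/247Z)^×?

18

The order of 20 must divide φ(247) = φ(13·19) = (13−1)·(19−1) = 12·18 = 216 = 2^3 · 3^3.
Divisors of 216: 1, 2, 3, 4, 6, 8, 9, 12, 18, 24, 27, 36, 54, 72, 108, 216.
Evaluate successive powers at the divisors of 216:
20^1 ≡ 20 (mod 247)
20^2 ≡ 153 (mod 247)
20^3 ≡ 96 (mod 247)
20^4 ≡ 191 (mod 247)
20^6 ≡ 77 (mod 247)
20^8 ≡ 172 (mod 247)
20^9 ≡ 229 (mod 247)
20^12 ≡ 1 (mod 247) ✓
So ord_247(20) = 12, hence |⟨20⟩| = 12.
[(Z/247Z)^× : ⟨20⟩] = 216/12 = 18.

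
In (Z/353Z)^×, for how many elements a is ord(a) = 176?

φ(353) = 353 − 1 = 352 = 2^5 · 11.
(Z/353Z)^× is cyclic (|G| = 352); a cyclic group of order m has exactly φ(d) elements of each order d | m, and none otherwise.
176 = 2^4 · 11 divides 352, and φ(176) = 80.

80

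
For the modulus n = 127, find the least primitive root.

φ(127) = 127 − 1 = 126 = 2 · 3^2 · 7.
g is a primitive root iff g^(126/q) ≢ 1 (mod 127) for each prime q ∈ {2, 3, 7}.
g = 2: 2^63 ≡ 1 — hits 1, so not a primitive root.
g = 3: 3^63 ≡ 126; 3^42 ≡ 107; 3^18 ≡ 4 — none is 1, so 3 is a primitive root.
So 3 is the smallest generator of (Z/127Z)^×.

3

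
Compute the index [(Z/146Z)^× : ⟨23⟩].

2

The order of 23 must divide φ(146) = φ(2)·φ(73) = 1·72 = 72 = 2^3 · 3^2.
Divisors of 72: 1, 2, 3, 4, 6, 8, 9, 12, 18, 24, 36, 72.
Evaluate successive powers at the divisors of 72:
23^1 ≡ 23 (mod 146)
23^2 ≡ 91 (mod 146)
23^3 ≡ 49 (mod 146)
23^4 ≡ 105 (mod 146)
23^6 ≡ 65 (mod 146)
23^8 ≡ 75 (mod 146)
23^9 ≡ 119 (mod 146)
23^12 ≡ 137 (mod 146)
23^18 ≡ 145 (mod 146)
23^24 ≡ 81 (mod 146)
23^36 ≡ 1 (mod 146) ✓
So ord_146(23) = 36, hence |⟨23⟩| = 36.
The index is φ(146) / ord(23) = 72 / 36 = 2.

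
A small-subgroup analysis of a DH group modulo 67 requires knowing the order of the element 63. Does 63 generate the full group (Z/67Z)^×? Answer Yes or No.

Yes

φ(67) = 67 − 1 = 66 = 2 · 3 · 11.
It suffices to check that the order of 63 is not a proper divisor of 66: compute 63^(66/q) for q ∈ {2, 3, 11}.
63^33 ≡ 66 (mod 67)  [q = 2: ≢ 1 ✓]
63^22 ≡ 29 (mod 67)  [q = 3: ≢ 1 ✓]
63^6 ≡ 9 (mod 67)  [q = 11: ≢ 1 ✓]
None equal 1, so ord_67(63) = 66: 63 is a primitive root.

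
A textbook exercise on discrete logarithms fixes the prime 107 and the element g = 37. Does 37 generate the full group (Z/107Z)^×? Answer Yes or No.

No

φ(107) = 107 − 1 = 106 = 2 · 53.
It suffices to check that the order of 37 is not a proper divisor of 106: compute 37^(106/q) for q ∈ {2, 53}.
37^53 ≡ 1 (mod 107)  [q = 2: ≡ 1 ✗]
37^2 ≡ 85 (mod 107)  [q = 53: ≢ 1 ✓]
37^53 ≡ 1 shows ord(37) | 53, strictly less than φ(107); not a primitive root.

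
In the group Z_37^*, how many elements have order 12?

φ(37) = 37 − 1 = 36 = 2^2 · 3^2.
Since (Z/37Z)^× is cyclic of order 36, the number of elements of order d is φ(d) when d | 36 and 0 otherwise.
12 = 2^2 · 3 divides 36, and φ(12) = 4.

4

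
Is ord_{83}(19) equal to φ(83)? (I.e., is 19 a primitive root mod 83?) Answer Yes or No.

Yes

φ(83) = 83 − 1 = 82 = 2 · 41.
19 is a primitive root mod 83 iff 19^(φ(83)/q) ≢ 1 for every prime q | φ(83), i.e. q ∈ {2, 41}.
19^41 ≡ 82 (mod 83)  [q = 2: ≢ 1 ✓]
19^2 ≡ 29 (mod 83)  [q = 41: ≢ 1 ✓]
Every test exponent gives a nontrivial residue, hence 19 generates the full group.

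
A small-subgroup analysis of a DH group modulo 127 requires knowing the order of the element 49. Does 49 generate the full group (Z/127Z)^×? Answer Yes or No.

φ(127) = 127 − 1 = 126 = 2 · 3^2 · 7.
49 is a primitive root mod 127 iff 49^(φ(127)/q) ≢ 1 for every prime q | φ(127), i.e. q ∈ {2, 3, 7}.
49^63 ≡ 1 (mod 127)  [q = 2: ≡ 1 ✗]
49^42 ≡ 19 (mod 127)  [q = 3: ≢ 1 ✓]
49^18 ≡ 32 (mod 127)  [q = 7: ≢ 1 ✓]
49^63 ≡ 1 shows ord(49) | 63, strictly less than φ(127); not a primitive root.

No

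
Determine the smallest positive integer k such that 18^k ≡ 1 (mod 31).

15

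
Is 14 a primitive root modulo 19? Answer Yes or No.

Yes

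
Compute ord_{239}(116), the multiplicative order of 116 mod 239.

ord(116) | φ(239) = 239 − 1 = 238 = 2 · 7 · 17.
Divisors of 238: 1, 2, 7, 14, 17, 34, 119, 238.
Compute 116^d (mod 239) for the divisors d until we hit 1:
116^1 ≡ 116
116^2 ≡ 72
116^7 ≡ 6
116^14 ≡ 36
116^17 ≡ 10
116^34 ≡ 100
116^119 ≡ 1
Therefore the multiplicative order of 116 modulo 239 is 119.

119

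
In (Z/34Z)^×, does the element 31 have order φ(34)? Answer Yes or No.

Yes

φ(34) = φ(2)·φ(17) = 1·16 = 16 = 2^4.
31 is a primitive root mod 34 iff 31^(φ(34)/q) ≢ 1 for every prime q | φ(34), i.e. q ∈ {2}.
31^8 ≡ 33 (mod 34)  [q = 2: ≢ 1 ✓]
All checks pass, so 31 has order 16 and is a primitive root modulo 34.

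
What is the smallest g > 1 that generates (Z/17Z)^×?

3

φ(17) = 17 − 1 = 16 = 2^4.
Test candidates g = 2, 3, … against the prime factors q ∈ {2} of φ(17): g is a generator iff g^(16/q) ≢ 1 for every such q.
g = 2: 2^8 ≡ 1 — hits 1, so not a primitive root.
g = 3: 3^8 ≡ 16 — none is 1, so 3 is a primitive root.
Hence the least primitive root of 17 is 3.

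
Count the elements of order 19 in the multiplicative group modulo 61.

0

φ(61) = 61 − 1 = 60 = 2^2 · 3 · 5.
In a cyclic group of order 60, there are φ(d) elements of order d for each divisor d of 60, and zero for non-divisors.
19 does not divide 60, so no element of (Z/61Z)^× has order 19.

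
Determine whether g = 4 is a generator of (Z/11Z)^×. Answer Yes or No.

φ(11) = 11 − 1 = 10 = 2 · 5.
It suffices to check that the order of 4 is not a proper divisor of 10: compute 4^(10/q) for q ∈ {2, 5}.
4^5 ≡ 1 (mod 11)  [q = 2: ≡ 1 ✗]
4^2 ≡ 5 (mod 11)  [q = 5: ≢ 1 ✓]
Since 4^5 ≡ 1, the order of 4 divides 5 < 10, so 4 is not a primitive root.

No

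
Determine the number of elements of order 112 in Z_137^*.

φ(137) = 137 − 1 = 136 = 2^3 · 17.
Since (Z/137Z)^× is cyclic of order 136, the number of elements of order d is φ(d) when d | 136 and 0 otherwise.
Here 136 is not a multiple of 112, so there are no elements of order 112.

0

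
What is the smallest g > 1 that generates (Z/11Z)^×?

φ(11) = 11 − 1 = 10 = 2 · 5.
g is a primitive root iff g^(10/q) ≢ 1 (mod 11) for each prime q ∈ {2, 5}.
g = 2: 2^5 ≡ 10; 2^2 ≡ 4 — none is 1, so 2 is a primitive root.
Hence the least primitive root of 11 is 2.

2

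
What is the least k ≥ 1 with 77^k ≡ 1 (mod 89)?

8

ord(77) | φ(89) = 89 − 1 = 88 = 2^3 · 11.
Divisors of 88: 1, 2, 4, 8, 11, 22, 44, 88.
Evaluate successive powers at the divisors of 88:
77^1 ≡ 77
77^2 ≡ 55
77^4 ≡ 88
77^8 ≡ 1
The smallest such exponent is 8, so the order of 77 is 8.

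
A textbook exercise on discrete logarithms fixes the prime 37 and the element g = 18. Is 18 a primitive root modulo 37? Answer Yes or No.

Yes

φ(37) = 37 − 1 = 36 = 2^2 · 3^2.
18 is a primitive root mod 37 iff 18^(φ(37)/q) ≢ 1 for every prime q | φ(37), i.e. q ∈ {2, 3}.
18^18 ≡ 36 (mod 37)  [q = 2: ≢ 1 ✓]
18^12 ≡ 10 (mod 37)  [q = 3: ≢ 1 ✓]
All checks pass, so 18 has order 36 and is a primitive root modulo 37.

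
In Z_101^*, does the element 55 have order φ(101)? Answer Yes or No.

Yes

φ(101) = 101 − 1 = 100 = 2^2 · 5^2.
55 is a primitive root mod 101 iff 55^(φ(101)/q) ≢ 1 for every prime q | φ(101), i.e. q ∈ {2, 5}.
55^50 ≡ 100 (mod 101)  [q = 2: ≢ 1 ✓]
55^20 ≡ 36 (mod 101)  [q = 5: ≢ 1 ✓]
All checks pass, so 55 has order 100 and is a primitive root modulo 101.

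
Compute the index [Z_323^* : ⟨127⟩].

4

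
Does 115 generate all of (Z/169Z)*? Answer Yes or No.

φ(169) = φ(13^2) = 13·(13−1) = 156 = 2^2 · 3 · 13.
115 is a primitive root mod 169 iff 115^(φ(169)/q) ≢ 1 for every prime q | φ(169), i.e. q ∈ {2, 3, 13}.
115^78 ≡ 168 (mod 169)  [q = 2: ≢ 1 ✓]
115^52 ≡ 146 (mod 169)  [q = 3: ≢ 1 ✓]
115^12 ≡ 14 (mod 169)  [q = 13: ≢ 1 ✓]
All checks pass, so 115 has order 156 and is a primitive root modulo 169.

Yes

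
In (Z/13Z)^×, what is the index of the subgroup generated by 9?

By Lagrange's theorem, ord_13(9) divides φ(13) = 13 − 1 = 12 = 2^2 · 3.
Divisors of 12: 1, 2, 3, 4, 6, 12.
Check 9^d mod 13 for each divisor in increasing order:
9^1 ≡ 9 (mod 13)
9^2 ≡ 3 (mod 13)
9^3 ≡ 1 (mod 13) ✓
Thus |⟨9⟩| = ord(9) = 3.
The index is φ(13) / ord(9) = 12 / 3 = 4.

4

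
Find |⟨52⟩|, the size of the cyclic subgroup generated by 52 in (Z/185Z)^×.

36

By Lagrange's theorem, ord_185(52) divides φ(185) = φ(5·37) = (5−1)·(37−1) = 4·36 = 144 = 2^4 · 3^2.
Divisors of 144: 1, 2, 3, 4, 6, 8, 9, 12, 16, 18, 24, 36, 48, 72, 144.
Compute 52^d (mod 185) for the divisors d until we hit 1:
52^1 ≡ 52
52^2 ≡ 114
52^3 ≡ 8
52^4 ≡ 46
52^6 ≡ 64
52^8 ≡ 81
52^9 ≡ 142
52^12 ≡ 26
52^16 ≡ 86
52^18 ≡ 184
52^24 ≡ 121
52^36 ≡ 1
So ord_185(52) = 36.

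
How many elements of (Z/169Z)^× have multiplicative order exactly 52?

24

φ(169) = φ(13^2) = 13·(13−1) = 156 = 2^2 · 3 · 13.
Since (Z/169Z)^× is cyclic of order 156, the number of elements of order d is φ(d) when d | 156 and 0 otherwise.
52 = 2^2 · 13 divides 156, and φ(52) = 24.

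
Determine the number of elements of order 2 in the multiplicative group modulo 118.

φ(118) = φ(2)·φ(59) = 1·58 = 58 = 2 · 29.
(Z/118Z)^× is cyclic (|G| = 58); a cyclic group of order m has exactly φ(d) elements of each order d | m, and none otherwise.
2 | 58, and φ(2) = 2 − 1 = 1.

1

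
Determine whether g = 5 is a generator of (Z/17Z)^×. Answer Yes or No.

φ(17) = 17 − 1 = 16 = 2^4.
It suffices to check that the order of 5 is not a proper divisor of 16: compute 5^(16/q) for q ∈ {2}.
5^8 ≡ 16 (mod 17)  [q = 2: ≢ 1 ✓]
None equal 1, so ord_17(5) = 16: 5 is a primitive root.

Yes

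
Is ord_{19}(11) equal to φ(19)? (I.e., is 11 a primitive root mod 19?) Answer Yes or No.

No

φ(19) = 19 − 1 = 18 = 2 · 3^2.
It suffices to check that the order of 11 is not a proper divisor of 18: compute 11^(18/q) for q ∈ {2, 3}.
11^9 ≡ 1 (mod 19)  [q = 2: ≡ 1 ✗]
11^6 ≡ 1 (mod 19)  [q = 3: ≡ 1 ✗]
11^9 ≡ 1 shows ord(11) | 9, strictly less than φ(19); not a primitive root.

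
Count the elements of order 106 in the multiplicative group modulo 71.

0

φ(71) = 71 − 1 = 70 = 2 · 5 · 7.
In a cyclic group of order 70, there are φ(d) elements of order d for each divisor d of 70, and zero for non-divisors.
106 does not divide 70, so no element of (Z/71Z)^× has order 106.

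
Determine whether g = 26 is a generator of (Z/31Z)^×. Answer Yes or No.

No

φ(31) = 31 − 1 = 30 = 2 · 3 · 5.
It suffices to check that the order of 26 is not a proper divisor of 30: compute 26^(30/q) for q ∈ {2, 3, 5}.
26^15 ≡ 30 (mod 31)  [q = 2: ≢ 1 ✓]
26^10 ≡ 5 (mod 31)  [q = 3: ≢ 1 ✓]
26^6 ≡ 1 (mod 31)  [q = 5: ≡ 1 ✗]
Since 26^6 ≡ 1, the order of 26 divides 6 < 30, so 26 is not a primitive root.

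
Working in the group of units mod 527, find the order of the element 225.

20

ord(225) | φ(527) = φ(17·31) = (17−1)·(31−1) = 16·30 = 480 = 2^5 · 3 · 5.
Divisors of 480: 1, 2, 3, 4, 5, 6, 8, 10, 12, 15, 16, 20, 24, 30, 32, 40, 48, 60, 80, 96, 120, 160, 240, 480.
Compute 225^d (mod 527) for the divisors d until we hit 1:
225^1 ≡ 225 (mod 527)
225^2 ≡ 33 (mod 527)
225^3 ≡ 47 (mod 527)
225^4 ≡ 35 (mod 527)
225^5 ≡ 497 (mod 527)
225^6 ≡ 101 (mod 527)
225^8 ≡ 171 (mod 527)
225^10 ≡ 373 (mod 527)
225^12 ≡ 188 (mod 527)
225^15 ≡ 404 (mod 527)
225^16 ≡ 256 (mod 527)
225^20 ≡ 1 (mod 527) ✓
The smallest such exponent is 20, so the order of 225 is 20.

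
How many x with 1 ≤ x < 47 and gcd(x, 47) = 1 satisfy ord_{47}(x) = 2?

φ(47) = 47 − 1 = 46 = 2 · 23.
Since (Z/47Z)^× is cyclic of order 46, the number of elements of order d is φ(d) when d | 46 and 0 otherwise.
2 | 46, and φ(2) = 2 − 1 = 1.

1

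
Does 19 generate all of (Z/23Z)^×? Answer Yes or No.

Yes

φ(23) = 23 − 1 = 22 = 2 · 11.
19 is a primitive root mod 23 iff 19^(φ(23)/q) ≢ 1 for every prime q | φ(23), i.e. q ∈ {2, 11}.
19^11 ≡ 22 (mod 23)  [q = 2: ≢ 1 ✓]
19^2 ≡ 16 (mod 23)  [q = 11: ≢ 1 ✓]
None equal 1, so ord_23(19) = 22: 19 is a primitive root.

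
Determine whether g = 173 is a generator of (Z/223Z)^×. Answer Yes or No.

Yes

φ(223) = 223 − 1 = 222 = 2 · 3 · 37.
173 is a primitive root mod 223 iff 173^(φ(223)/q) ≢ 1 for every prime q | φ(223), i.e. q ∈ {2, 3, 37}.
173^111 ≡ 222 (mod 223)  [q = 2: ≢ 1 ✓]
173^74 ≡ 183 (mod 223)  [q = 3: ≢ 1 ✓]
173^6 ≡ 128 (mod 223)  [q = 37: ≢ 1 ✓]
All checks pass, so 173 has order 222 and is a primitive root modulo 223.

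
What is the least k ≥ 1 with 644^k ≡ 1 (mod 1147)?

180

ord(644) | φ(1147) = φ(31·37) = (31−1)·(37−1) = 30·36 = 1080 = 2^3 · 3^3 · 5.
Divisors of 1080: 1, 2, 3, 4, 5, 6, 8, 9, 10, 12, 15, 18, 20, 24, 27, 30, 36, 40, 45, 54, 60, 72, 90, 108, 120, 135, 180, 216, 270, 360, 540, 1080.
Compute 644^d (mod 1147) for the divisors d until we hit 1:
644^1 ≡ 644 (mod 1147)
644^2 ≡ 669 (mod 1147)
644^3 ≡ 711 (mod 1147)
644^4 ≡ 231 (mod 1147)
644^5 ≡ 801 (mod 1147)
644^6 ≡ 841 (mod 1147)
644^8 ≡ 599 (mod 1147)
644^9 ≡ 364 (mod 1147)
644^10 ≡ 428 (mod 1147)
644^12 ≡ 729 (mod 1147)
644^15 ≡ 1022 (mod 1147)
644^18 ≡ 591 (mod 1147)
644^20 ≡ 811 (mod 1147)
644^24 ≡ 380 (mod 1147)
644^27 ≡ 635 (mod 1147)
644^30 ≡ 714 (mod 1147)
644^36 ≡ 593 (mod 1147)
644^40 ≡ 490 (mod 1147)
644^45 ≡ 216 (mod 1147)
644^54 ≡ 628 (mod 1147)
644^60 ≡ 528 (mod 1147)
644^72 ≡ 667 (mod 1147)
644^90 ≡ 776 (mod 1147)
644^108 ≡ 963 (mod 1147)
644^120 ≡ 63 (mod 1147)
644^135 ≡ 154 (mod 1147)
644^180 ≡ 1 (mod 1147) ✓
Hence ord(644) = 180.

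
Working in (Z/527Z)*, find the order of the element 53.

ord(53) | φ(527) = φ(17·31) = (17−1)·(31−1) = 16·30 = 480 = 2^5 · 3 · 5.
Divisors of 480: 1, 2, 3, 4, 5, 6, 8, 10, 12, 15, 16, 20, 24, 30, 32, 40, 48, 60, 80, 96, 120, 160, 240, 480.
Compute 53^d (mod 527) for the divisors d until we hit 1:
53^1 ≡ 53 (mod 527)
53^2 ≡ 174 (mod 527)
53^3 ≡ 263 (mod 527)
53^4 ≡ 237 (mod 527)
53^5 ≡ 440 (mod 527)
53^6 ≡ 132 (mod 527)
53^8 ≡ 307 (mod 527)
53^10 ≡ 191 (mod 527)
53^12 ≡ 33 (mod 527)
53^15 ≡ 247 (mod 527)
53^16 ≡ 443 (mod 527)
53^20 ≡ 118 (mod 527)
53^24 ≡ 35 (mod 527)
53^30 ≡ 404 (mod 527)
53^32 ≡ 205 (mod 527)
53^40 ≡ 222 (mod 527)
53^48 ≡ 171 (mod 527)
53^60 ≡ 373 (mod 527)
53^80 ≡ 273 (mod 527)
53^96 ≡ 256 (mod 527)
53^120 ≡ 1 (mod 527) ✓
So ord_527(53) = 120.

120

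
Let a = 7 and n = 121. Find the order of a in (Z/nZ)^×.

ord(7) | φ(121) = φ(11^2) = 11·(11−1) = 110 = 2 · 5 · 11.
Divisors of 110: 1, 2, 5, 10, 11, 22, 55, 110.
Compute 7^d (mod 121) for the divisors d until we hit 1:
7^1 ≡ 7
7^2 ≡ 49
7^5 ≡ 109
7^10 ≡ 23
7^11 ≡ 40
7^22 ≡ 27
7^55 ≡ 120
7^110 ≡ 1
The smallest such exponent is 110, so the order of 7 is 110.

110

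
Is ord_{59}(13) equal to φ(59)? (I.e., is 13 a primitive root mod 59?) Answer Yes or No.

φ(59) = 59 − 1 = 58 = 2 · 29.
An element g generates (Z/59Z)^× iff g^(58/q) ≢ 1 (mod 59) for each prime q ∈ {2, 29}.
13^29 ≡ 58 (mod 59)  [q = 2: ≢ 1 ✓]
13^2 ≡ 51 (mod 59)  [q = 29: ≢ 1 ✓]
All checks pass, so 13 has order 58 and is a primitive root modulo 59.

Yes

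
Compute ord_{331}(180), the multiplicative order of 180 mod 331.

11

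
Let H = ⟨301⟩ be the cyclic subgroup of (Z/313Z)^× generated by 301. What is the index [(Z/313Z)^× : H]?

8

ord(301) | φ(313) = 313 − 1 = 312 = 2^3 · 3 · 13.
Divisors of 312: 1, 2, 3, 4, 6, 8, 12, 13, 24, 26, 39, 52, 78, 104, 156, 312.
Test each divisor d:
301^1 ≡ 301
301^2 ≡ 144
301^3 ≡ 150
301^4 ≡ 78
301^6 ≡ 277
301^8 ≡ 137
301^12 ≡ 44
301^13 ≡ 98
301^24 ≡ 58
301^26 ≡ 214
301^39 ≡ 1
So ord_313(301) = 39, hence |⟨301⟩| = 39.
The index is φ(313) / ord(301) = 312 / 39 = 8.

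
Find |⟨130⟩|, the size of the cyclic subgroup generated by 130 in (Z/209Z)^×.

The order of 130 must divide φ(209) = φ(11·19) = (11−1)·(19−1) = 10·18 = 180 = 2^2 · 3^2 · 5.
Divisors of 180: 1, 2, 3, 4, 5, 6, 9, 10, 12, 15, 18, 20, 30, 36, 45, 60, 90, 180.
Evaluate successive powers at the divisors of 180:
130^1 ≡ 130
130^2 ≡ 180
130^3 ≡ 201
130^4 ≡ 5
130^5 ≡ 23
130^6 ≡ 64
130^9 ≡ 115
130^10 ≡ 111
130^12 ≡ 125
130^15 ≡ 45
130^18 ≡ 58
130^20 ≡ 199
130^30 ≡ 144
130^36 ≡ 20
130^45 ≡ 1
Hence ord(130) = 45.

45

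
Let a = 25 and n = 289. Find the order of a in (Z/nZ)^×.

136

The order of 25 must divide φ(289) = φ(17^2) = 17·(17−1) = 272 = 2^4 · 17.
Divisors of 272: 1, 2, 4, 8, 16, 17, 34, 68, 136, 272.
Compute 25^d (mod 289) for the divisors d until we hit 1:
25^1 ≡ 25 (mod 289)
25^2 ≡ 47 (mod 289)
25^4 ≡ 186 (mod 289)
25^8 ≡ 205 (mod 289)
25^16 ≡ 120 (mod 289)
25^17 ≡ 110 (mod 289)
25^34 ≡ 251 (mod 289)
25^68 ≡ 288 (mod 289)
25^136 ≡ 1 (mod 289) ✓
Hence ord(25) = 136.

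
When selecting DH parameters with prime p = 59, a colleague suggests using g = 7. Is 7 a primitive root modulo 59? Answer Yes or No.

No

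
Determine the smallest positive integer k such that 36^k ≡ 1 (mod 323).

72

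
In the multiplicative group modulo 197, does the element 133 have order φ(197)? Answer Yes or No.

No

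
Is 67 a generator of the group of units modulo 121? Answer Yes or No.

φ(121) = φ(11^2) = 11·(11−1) = 110 = 2 · 5 · 11.
Test 67^(110/q) mod 121 for each prime factor q of 110:
67^55 ≡ 1 (mod 121)  [q = 2: ≡ 1 ✗]
67^22 ≡ 1 (mod 121)  [q = 5: ≡ 1 ✗]
67^10 ≡ 56 (mod 121)  [q = 11: ≢ 1 ✓]
67^55 ≡ 1 shows ord(67) | 55, strictly less than φ(121); not a primitive root.

No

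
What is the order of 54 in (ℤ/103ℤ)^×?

102

The order of 54 must divide φ(103) = 103 − 1 = 102 = 2 · 3 · 17.
Divisors of 102: 1, 2, 3, 6, 17, 34, 51, 102.
Evaluate successive powers at the divisors of 102:
54^1 ≡ 54
54^2 ≡ 32
54^3 ≡ 80
54^6 ≡ 14
54^17 ≡ 47
54^34 ≡ 46
54^51 ≡ 102
54^102 ≡ 1
So ord_103(54) = 102.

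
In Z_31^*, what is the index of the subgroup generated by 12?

1

The order of 12 must divide φ(31) = 31 − 1 = 30 = 2 · 3 · 5.
Divisors of 30: 1, 2, 3, 5, 6, 10, 15, 30.
Check 12^d mod 31 for each divisor in increasing order:
12^1 ≡ 12
12^2 ≡ 20
12^3 ≡ 23
12^5 ≡ 26
12^6 ≡ 2
12^10 ≡ 25
12^15 ≡ 30
12^30 ≡ 1
Thus |⟨12⟩| = ord(12) = 30.
Index = |(Z/31Z)^×| / |⟨12⟩| = 30 / 30 = 1.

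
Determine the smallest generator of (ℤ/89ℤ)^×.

3

φ(89) = 89 − 1 = 88 = 2^3 · 11.
g is a primitive root iff g^(88/q) ≢ 1 (mod 89) for each prime q ∈ {2, 11}.
g = 2: 2^44 ≡ 1 — hits 1, so not a primitive root.
g = 3: 3^44 ≡ 88; 3^8 ≡ 64 — none is 1, so 3 is a primitive root.
Hence the least primitive root of 89 is 3.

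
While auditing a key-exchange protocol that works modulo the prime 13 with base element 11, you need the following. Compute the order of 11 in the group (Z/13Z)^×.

ord(11) | φ(13) = 13 − 1 = 12 = 2^2 · 3.
Divisors of 12: 1, 2, 3, 4, 6, 12.
Test each divisor d:
11^1 ≡ 11 (mod 13)
11^2 ≡ 4 (mod 13)
11^3 ≡ 5 (mod 13)
11^4 ≡ 3 (mod 13)
11^6 ≡ 12 (mod 13)
11^12 ≡ 1 (mod 13) ✓
So ord_13(11) = 12.

12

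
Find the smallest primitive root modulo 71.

7

φ(71) = 71 − 1 = 70 = 2 · 5 · 7.
g is a primitive root iff g^(70/q) ≢ 1 (mod 71) for each prime q ∈ {2, 5, 7}.
g = 2: 2^35 ≡ 1 — hits 1, so not a primitive root.
g = 3: 3^35 ≡ 1 — hits 1, so not a primitive root.
g = 4: 4^35 ≡ 1 — hits 1, so not a primitive root.
g = 5: 5^35 ≡ 1 — hits 1, so not a primitive root.
g = 6: 6^35 ≡ 1 — hits 1, so not a primitive root.
g = 7: 7^35 ≡ 70; 7^14 ≡ 54; 7^10 ≡ 45 — none is 1, so 7 is a primitive root.
The smallest primitive root modulo 71 is 7.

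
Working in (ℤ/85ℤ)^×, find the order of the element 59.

Since 59 ∈ (Z/85Z)^×, its order divides φ(85) = φ(5·17) = (5−1)·(17−1) = 4·16 = 64 = 2^6.
Divisors of 64: 1, 2, 4, 8, 16, 32, 64.
Test each divisor d:
59^1 ≡ 59
59^2 ≡ 81
59^4 ≡ 16
59^8 ≡ 1
The smallest such exponent is 8, so the order of 59 is 8.

8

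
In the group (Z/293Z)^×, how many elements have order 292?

144

φ(293) = 293 − 1 = 292 = 2^2 · 73.
(Z/293Z)^× is cyclic (|G| = 292); a cyclic group of order m has exactly φ(d) elements of each order d | m, and none otherwise.
292 = 2^2 · 73 divides 292, and φ(292) = 144.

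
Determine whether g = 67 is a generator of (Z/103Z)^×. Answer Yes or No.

Yes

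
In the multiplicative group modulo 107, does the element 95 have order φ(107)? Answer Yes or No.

Yes

φ(107) = 107 − 1 = 106 = 2 · 53.
95 is a primitive root mod 107 iff 95^(φ(107)/q) ≢ 1 for every prime q | φ(107), i.e. q ∈ {2, 53}.
95^53 ≡ 106 (mod 107)  [q = 2: ≢ 1 ✓]
95^2 ≡ 37 (mod 107)  [q = 53: ≢ 1 ✓]
None equal 1, so ord_107(95) = 106: 95 is a primitive root.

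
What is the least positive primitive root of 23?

5

φ(23) = 23 − 1 = 22 = 2 · 11.
g is a primitive root iff g^(22/q) ≢ 1 (mod 23) for each prime q ∈ {2, 11}.
g = 2: 2^11 ≡ 1 — hits 1, so not a primitive root.
g = 3: 3^11 ≡ 1 — hits 1, so not a primitive root.
g = 4: 4^11 ≡ 1 — hits 1, so not a primitive root.
g = 5: 5^11 ≡ 22; 5^2 ≡ 2 — none is 1, so 5 is a primitive root.
So 5 is the smallest generator of (Z/23Z)^×.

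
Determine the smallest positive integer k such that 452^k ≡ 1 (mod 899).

By Lagrange's theorem, ord_899(452) divides φ(899) = φ(29·31) = (29−1)·(31−1) = 28·30 = 840 = 2^3 · 3 · 5 · 7.
Divisors of 840: 1, 2, 3, 4, 5, 6, 7, 8, 10, 12, 14, 15, 20, 21, 24, 28, 30, 35, 40, 42, 56, 60, 70, 84, 105, 120, 140, 168, 210, 280, 420, 840.
Test each divisor d:
452^1 ≡ 452
452^2 ≡ 231
452^3 ≡ 128
452^4 ≡ 320
452^5 ≡ 800
452^6 ≡ 202
452^7 ≡ 505
452^8 ≡ 813
452^10 ≡ 811
452^12 ≡ 349
452^14 ≡ 608
452^15 ≡ 621
452^20 ≡ 552
452^21 ≡ 481
452^24 ≡ 436
452^28 ≡ 175
452^30 ≡ 869
452^35 ≡ 273
452^40 ≡ 842
452^42 ≡ 318
452^56 ≡ 59
452^60 ≡ 1
Therefore the multiplicative order of 452 modulo 899 is 60.

60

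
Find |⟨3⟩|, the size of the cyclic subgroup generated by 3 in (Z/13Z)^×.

3

By Lagrange's theorem, ord_13(3) divides φ(13) = 13 − 1 = 12 = 2^2 · 3.
Divisors of 12: 1, 2, 3, 4, 6, 12.
Test each divisor d:
3^1 ≡ 3 (mod 13)
3^2 ≡ 9 (mod 13)
3^3 ≡ 1 (mod 13) ✓
Hence ord(3) = 3.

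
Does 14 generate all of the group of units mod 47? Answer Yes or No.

φ(47) = 47 − 1 = 46 = 2 · 23.
It suffices to check that the order of 14 is not a proper divisor of 46: compute 14^(46/q) for q ∈ {2, 23}.
14^23 ≡ 1 (mod 47)  [q = 2: ≡ 1 ✗]
14^2 ≡ 8 (mod 47)  [q = 23: ≢ 1 ✓]
The check at q = 2 fails, so 14 generates a proper subgroup.

No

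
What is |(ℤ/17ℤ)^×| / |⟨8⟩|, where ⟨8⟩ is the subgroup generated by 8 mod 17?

2

By Lagrange's theorem, ord_17(8) divides φ(17) = 17 − 1 = 16 = 2^4.
Divisors of 16: 1, 2, 4, 8, 16.
Test each divisor d:
8^1 ≡ 8
8^2 ≡ 13
8^4 ≡ 16
8^8 ≡ 1
So ord_17(8) = 8, hence |⟨8⟩| = 8.
[(Z/17Z)^× : ⟨8⟩] = 16/8 = 2.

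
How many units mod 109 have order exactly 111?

φ(109) = 109 − 1 = 108 = 2^2 · 3^3.
(Z/109Z)^× is cyclic (|G| = 108); a cyclic group of order m has exactly φ(d) elements of each order d | m, and none otherwise.
Here 108 is not a multiple of 111, so there are no elements of order 111.

0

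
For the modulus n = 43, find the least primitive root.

3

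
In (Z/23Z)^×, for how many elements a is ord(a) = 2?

1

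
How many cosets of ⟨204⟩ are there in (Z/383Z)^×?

2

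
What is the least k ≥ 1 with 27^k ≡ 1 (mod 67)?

The order of 27 must divide φ(67) = 67 − 1 = 66 = 2 · 3 · 11.
Divisors of 66: 1, 2, 3, 6, 11, 22, 33, 66.
Compute 27^d (mod 67) for the divisors d until we hit 1:
27^1 ≡ 27 (mod 67)
27^2 ≡ 59 (mod 67)
27^3 ≡ 52 (mod 67)
27^6 ≡ 24 (mod 67)
27^11 ≡ 66 (mod 67)
27^22 ≡ 1 (mod 67) ✓
Therefore the multiplicative order of 27 modulo 67 is 22.

22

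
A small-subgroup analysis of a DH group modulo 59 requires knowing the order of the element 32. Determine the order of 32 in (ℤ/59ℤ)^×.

ord(32) | φ(59) = 59 − 1 = 58 = 2 · 29.
Divisors of 58: 1, 2, 29, 58.
Check 32^d mod 59 for each divisor in increasing order:
32^1 ≡ 32
32^2 ≡ 21
32^29 ≡ 58
32^58 ≡ 1
So ord_59(32) = 58.

58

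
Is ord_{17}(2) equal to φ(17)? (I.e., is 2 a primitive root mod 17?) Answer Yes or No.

No

φ(17) = 17 − 1 = 16 = 2^4.
Test 2^(16/q) mod 17 for each prime factor q of 16:
2^8 ≡ 1 (mod 17)  [q = 2: ≡ 1 ✗]
Since 2^8 ≡ 1, the order of 2 divides 8 < 16, so 2 is not a primitive root.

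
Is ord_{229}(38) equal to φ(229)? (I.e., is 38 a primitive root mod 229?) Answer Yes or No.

Yes

φ(229) = 229 − 1 = 228 = 2^2 · 3 · 19.
Test 38^(228/q) mod 229 for each prime factor q of 228:
38^114 ≡ 228 (mod 229)  [q = 2: ≢ 1 ✓]
38^76 ≡ 94 (mod 229)  [q = 3: ≢ 1 ✓]
38^12 ≡ 161 (mod 229)  [q = 19: ≢ 1 ✓]
None equal 1, so ord_229(38) = 228: 38 is a primitive root.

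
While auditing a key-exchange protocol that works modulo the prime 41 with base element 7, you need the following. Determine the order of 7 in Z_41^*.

ord(7) | φ(41) = 41 − 1 = 40 = 2^3 · 5.
Divisors of 40: 1, 2, 4, 5, 8, 10, 20, 40.
Compute 7^d (mod 41) for the divisors d until we hit 1:
7^1 ≡ 7 (mod 41)
7^2 ≡ 8 (mod 41)
7^4 ≡ 23 (mod 41)
7^5 ≡ 38 (mod 41)
7^8 ≡ 37 (mod 41)
7^10 ≡ 9 (mod 41)
7^20 ≡ 40 (mod 41)
7^40 ≡ 1 (mod 41) ✓
Therefore the multiplicative order of 7 modulo 41 is 40.

40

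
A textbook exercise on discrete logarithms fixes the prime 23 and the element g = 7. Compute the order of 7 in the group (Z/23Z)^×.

Since 7 ∈ (Z/23Z)^×, its order divides φ(23) = 23 − 1 = 22 = 2 · 11.
Divisors of 22: 1, 2, 11, 22.
Test each divisor d:
7^1 ≡ 7
7^2 ≡ 3
7^11 ≡ 22
7^22 ≡ 1
Hence ord(7) = 22.

22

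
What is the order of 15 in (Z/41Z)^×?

40

ord(15) | φ(41) = 41 − 1 = 40 = 2^3 · 5.
Divisors of 40: 1, 2, 4, 5, 8, 10, 20, 40.
Evaluate successive powers at the divisors of 40:
15^1 ≡ 15 (mod 41)
15^2 ≡ 20 (mod 41)
15^4 ≡ 31 (mod 41)
15^5 ≡ 14 (mod 41)
15^8 ≡ 18 (mod 41)
15^10 ≡ 32 (mod 41)
15^20 ≡ 40 (mod 41)
15^40 ≡ 1 (mod 41) ✓
Therefore the multiplicative order of 15 modulo 41 is 40.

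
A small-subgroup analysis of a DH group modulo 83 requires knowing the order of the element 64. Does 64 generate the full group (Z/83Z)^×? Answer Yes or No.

φ(83) = 83 − 1 = 82 = 2 · 41.
An element g generates (Z/83Z)^× iff g^(82/q) ≢ 1 (mod 83) for each prime q ∈ {2, 41}.
64^41 ≡ 1 (mod 83)  [q = 2: ≡ 1 ✗]
64^2 ≡ 29 (mod 83)  [q = 41: ≢ 1 ✓]
Since 64^41 ≡ 1, the order of 64 divides 41 < 82, so 64 is not a primitive root.

No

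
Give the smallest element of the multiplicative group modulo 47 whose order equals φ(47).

5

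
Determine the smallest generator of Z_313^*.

10

φ(313) = 313 − 1 = 312 = 2^3 · 3 · 13.
g is a primitive root iff g^(312/q) ≢ 1 (mod 313) for each prime q ∈ {2, 3, 13}.
g = 2: 2^156 ≡ 1 — hits 1, so not a primitive root.
g = 3: 3^156 ≡ 1 — hits 1, so not a primitive root.
g = 4: 4^156 ≡ 1 — hits 1, so not a primitive root.
g = 5: 5^156 ≡ 312; 5^104 ≡ 1 — hits 1, so not a primitive root.
g = 6: 6^156 ≡ 1 — hits 1, so not a primitive root.
g = 7: 7^156 ≡ 312; 7^104 ≡ 1 — hits 1, so not a primitive root.
g = 8: 8^156 ≡ 1 — hits 1, so not a primitive root.
g = 9: 9^156 ≡ 1 — hits 1, so not a primitive root.
g = 10: 10^156 ≡ 312; 10^104 ≡ 214; 10^24 ≡ 103 — none is 1, so 10 is a primitive root.
Hence the least primitive root of 313 is 10.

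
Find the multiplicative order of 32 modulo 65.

12

ord(32) | φ(65) = φ(5·13) = (5−1)·(13−1) = 4·12 = 48 = 2^4 · 3.
Divisors of 48: 1, 2, 3, 4, 6, 8, 12, 16, 24, 48.
Test each divisor d:
32^1 ≡ 32
32^2 ≡ 49
32^3 ≡ 8
32^4 ≡ 61
32^6 ≡ 64
32^8 ≡ 16
32^12 ≡ 1
So ord_65(32) = 12.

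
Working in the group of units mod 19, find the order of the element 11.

The order of 11 must divide φ(19) = 19 − 1 = 18 = 2 · 3^2.
Divisors of 18: 1, 2, 3, 6, 9, 18.
Test each divisor d:
11^1 ≡ 11
11^2 ≡ 7
11^3 ≡ 1
Therefore the multiplicative order of 11 modulo 19 is 3.

3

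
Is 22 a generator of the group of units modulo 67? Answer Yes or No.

No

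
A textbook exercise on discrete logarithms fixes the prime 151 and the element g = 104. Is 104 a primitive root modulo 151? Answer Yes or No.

φ(151) = 151 − 1 = 150 = 2 · 3 · 5^2.
104 is a primitive root mod 151 iff 104^(φ(151)/q) ≢ 1 for every prime q | φ(151), i.e. q ∈ {2, 3, 5}.
104^75 ≡ 150 (mod 151)  [q = 2: ≢ 1 ✓]
104^50 ≡ 118 (mod 151)  [q = 3: ≢ 1 ✓]
104^30 ≡ 59 (mod 151)  [q = 5: ≢ 1 ✓]
Every test exponent gives a nontrivial residue, hence 104 generates the full group.

Yes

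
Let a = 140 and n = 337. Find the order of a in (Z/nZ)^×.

By Lagrange's theorem, ord_337(140) divides φ(337) = 337 − 1 = 336 = 2^4 · 3 · 7.
Divisors of 336: 1, 2, 3, 4, 6, 7, 8, 12, 14, 16, 21, 24, 28, 42, 48, 56, 84, 112, 168, 336.
Check 140^d mod 337 for each divisor in increasing order:
140^1 ≡ 140 (mod 337)
140^2 ≡ 54 (mod 337)
140^3 ≡ 146 (mod 337)
140^4 ≡ 220 (mod 337)
140^6 ≡ 85 (mod 337)
140^7 ≡ 105 (mod 337)
140^8 ≡ 209 (mod 337)
140^12 ≡ 148 (mod 337)
140^14 ≡ 241 (mod 337)
140^16 ≡ 208 (mod 337)
140^21 ≡ 30 (mod 337)
140^24 ≡ 336 (mod 337)
140^28 ≡ 117 (mod 337)
140^42 ≡ 226 (mod 337)
140^48 ≡ 1 (mod 337) ✓
So ord_337(140) = 48.

48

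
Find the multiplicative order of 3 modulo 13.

ord(3) | φ(13) = 13 − 1 = 12 = 2^2 · 3.
Divisors of 12: 1, 2, 3, 4, 6, 12.
Test each divisor d:
3^1 ≡ 3 (mod 13)
3^2 ≡ 9 (mod 13)
3^3 ≡ 1 (mod 13) ✓
Therefore the multiplicative order of 3 modulo 13 is 3.

3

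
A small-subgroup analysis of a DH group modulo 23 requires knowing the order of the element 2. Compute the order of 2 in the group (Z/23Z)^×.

ord(2) | φ(23) = 23 − 1 = 22 = 2 · 11.
Divisors of 22: 1, 2, 11, 22.
Check 2^d mod 23 for each divisor in increasing order:
2^1 ≡ 2 (mod 23)
2^2 ≡ 4 (mod 23)
2^11 ≡ 1 (mod 23) ✓
Therefore the multiplicative order of 2 modulo 23 is 11.

11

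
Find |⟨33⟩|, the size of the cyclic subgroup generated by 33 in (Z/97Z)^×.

8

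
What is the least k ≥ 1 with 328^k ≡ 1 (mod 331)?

By Lagrange's theorem, ord_331(328) divides φ(331) = 331 − 1 = 330 = 2 · 3 · 5 · 11.
Divisors of 330: 1, 2, 3, 5, 6, 10, 11, 15, 22, 30, 33, 55, 66, 110, 165, 330.
Test each divisor d:
328^1 ≡ 328 (mod 331)
328^2 ≡ 9 (mod 331)
328^3 ≡ 304 (mod 331)
328^5 ≡ 88 (mod 331)
328^6 ≡ 67 (mod 331)
328^10 ≡ 131 (mod 331)
328^11 ≡ 269 (mod 331)
328^15 ≡ 274 (mod 331)
328^22 ≡ 203 (mod 331)
328^30 ≡ 270 (mod 331)
328^33 ≡ 323 (mod 331)
328^55 ≡ 31 (mod 331)
328^66 ≡ 64 (mod 331)
328^110 ≡ 299 (mod 331)
328^165 ≡ 1 (mod 331) ✓
The smallest such exponent is 165, so the order of 328 is 165.

165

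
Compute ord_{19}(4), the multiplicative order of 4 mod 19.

9

The order of 4 must divide φ(19) = 19 − 1 = 18 = 2 · 3^2.
Divisors of 18: 1, 2, 3, 6, 9, 18.
Compute 4^d (mod 19) for the divisors d until we hit 1:
4^1 ≡ 4
4^2 ≡ 16
4^3 ≡ 7
4^6 ≡ 11
4^9 ≡ 1
Hence ord(4) = 9.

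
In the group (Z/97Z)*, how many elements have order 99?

φ(97) = 97 − 1 = 96 = 2^5 · 3.
Since (Z/97Z)^× is cyclic of order 96, the number of elements of order d is φ(d) when d | 96 and 0 otherwise.
Here 96 is not a multiple of 99, so there are no elements of order 99.

0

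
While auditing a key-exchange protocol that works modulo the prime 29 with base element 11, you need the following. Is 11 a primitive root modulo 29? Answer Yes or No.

Yes

φ(29) = 29 − 1 = 28 = 2^2 · 7.
Test 11^(28/q) mod 29 for each prime factor q of 28:
11^14 ≡ 28 (mod 29)  [q = 2: ≢ 1 ✓]
11^4 ≡ 25 (mod 29)  [q = 7: ≢ 1 ✓]
None equal 1, so ord_29(11) = 28: 11 is a primitive root.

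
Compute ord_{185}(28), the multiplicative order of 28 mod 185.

36

The order of 28 must divide φ(185) = φ(5·37) = (5−1)·(37−1) = 4·36 = 144 = 2^4 · 3^2.
Divisors of 144: 1, 2, 3, 4, 6, 8, 9, 12, 16, 18, 24, 36, 48, 72, 144.
Evaluate successive powers at the divisors of 144:
28^1 ≡ 28 (mod 185)
28^2 ≡ 44 (mod 185)
28^3 ≡ 122 (mod 185)
28^4 ≡ 86 (mod 185)
28^6 ≡ 84 (mod 185)
28^8 ≡ 181 (mod 185)
28^9 ≡ 73 (mod 185)
28^12 ≡ 26 (mod 185)
28^16 ≡ 16 (mod 185)
28^18 ≡ 149 (mod 185)
28^24 ≡ 121 (mod 185)
28^36 ≡ 1 (mod 185) ✓
So ord_185(28) = 36.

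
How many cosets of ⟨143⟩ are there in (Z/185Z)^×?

4

The order of 143 must divide φ(185) = φ(5·37) = (5−1)·(37−1) = 4·36 = 144 = 2^4 · 3^2.
Divisors of 144: 1, 2, 3, 4, 6, 8, 9, 12, 16, 18, 24, 36, 48, 72, 144.
Test each divisor d:
143^1 ≡ 143 (mod 185)
143^2 ≡ 99 (mod 185)
143^3 ≡ 97 (mod 185)
143^4 ≡ 181 (mod 185)
143^6 ≡ 159 (mod 185)
143^8 ≡ 16 (mod 185)
143^9 ≡ 68 (mod 185)
143^12 ≡ 121 (mod 185)
143^16 ≡ 71 (mod 185)
143^18 ≡ 184 (mod 185)
143^24 ≡ 26 (mod 185)
143^36 ≡ 1 (mod 185) ✓
Thus |⟨143⟩| = ord(143) = 36.
The index is φ(185) / ord(143) = 144 / 36 = 4.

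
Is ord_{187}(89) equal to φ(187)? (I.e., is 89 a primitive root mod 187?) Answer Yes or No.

No

187 = 11 · 17 is a product of two distinct odd primes, so (Z/187Z)^× ≅ (Z/11Z)^× × (Z/17Z)^× is not cyclic.
No primitive root modulo 187 exists; in particular 89 is not one.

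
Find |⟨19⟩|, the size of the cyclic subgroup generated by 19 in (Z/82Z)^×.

40

The order of 19 must divide φ(82) = φ(2)·φ(41) = 1·40 = 40 = 2^3 · 5.
Divisors of 40: 1, 2, 4, 5, 8, 10, 20, 40.
Evaluate successive powers at the divisors of 40:
19^1 ≡ 19 (mod 82)
19^2 ≡ 33 (mod 82)
19^4 ≡ 23 (mod 82)
19^5 ≡ 27 (mod 82)
19^8 ≡ 37 (mod 82)
19^10 ≡ 73 (mod 82)
19^20 ≡ 81 (mod 82)
19^40 ≡ 1 (mod 82) ✓
Therefore the multiplicative order of 19 modulo 82 is 40.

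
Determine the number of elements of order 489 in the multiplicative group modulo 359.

0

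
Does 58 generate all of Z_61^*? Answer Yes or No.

No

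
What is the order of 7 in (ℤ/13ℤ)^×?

12

Since 7 ∈ (Z/13Z)^×, its order divides φ(13) = 13 − 1 = 12 = 2^2 · 3.
Divisors of 12: 1, 2, 3, 4, 6, 12.
Test each divisor d:
7^1 ≡ 7 (mod 13)
7^2 ≡ 10 (mod 13)
7^3 ≡ 5 (mod 13)
7^4 ≡ 9 (mod 13)
7^6 ≡ 12 (mod 13)
7^12 ≡ 1 (mod 13) ✓
The smallest such exponent is 12, so the order of 7 is 12.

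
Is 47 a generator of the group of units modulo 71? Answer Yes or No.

Yes

φ(71) = 71 − 1 = 70 = 2 · 5 · 7.
47 is a primitive root mod 71 iff 47^(φ(71)/q) ≢ 1 for every prime q | φ(71), i.e. q ∈ {2, 5, 7}.
47^35 ≡ 70 (mod 71)  [q = 2: ≢ 1 ✓]
47^14 ≡ 25 (mod 71)  [q = 5: ≢ 1 ✓]
47^10 ≡ 37 (mod 71)  [q = 7: ≢ 1 ✓]
All checks pass, so 47 has order 70 and is a primitive root modulo 71.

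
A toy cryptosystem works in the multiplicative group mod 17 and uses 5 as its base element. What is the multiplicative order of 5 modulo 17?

ord(5) | φ(17) = 17 − 1 = 16 = 2^4.
Divisors of 16: 1, 2, 4, 8, 16.
Compute 5^d (mod 17) for the divisors d until we hit 1:
5^1 ≡ 5 (mod 17)
5^2 ≡ 8 (mod 17)
5^4 ≡ 13 (mod 17)
5^8 ≡ 16 (mod 17)
5^16 ≡ 1 (mod 17) ✓
So ord_17(5) = 16.

16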